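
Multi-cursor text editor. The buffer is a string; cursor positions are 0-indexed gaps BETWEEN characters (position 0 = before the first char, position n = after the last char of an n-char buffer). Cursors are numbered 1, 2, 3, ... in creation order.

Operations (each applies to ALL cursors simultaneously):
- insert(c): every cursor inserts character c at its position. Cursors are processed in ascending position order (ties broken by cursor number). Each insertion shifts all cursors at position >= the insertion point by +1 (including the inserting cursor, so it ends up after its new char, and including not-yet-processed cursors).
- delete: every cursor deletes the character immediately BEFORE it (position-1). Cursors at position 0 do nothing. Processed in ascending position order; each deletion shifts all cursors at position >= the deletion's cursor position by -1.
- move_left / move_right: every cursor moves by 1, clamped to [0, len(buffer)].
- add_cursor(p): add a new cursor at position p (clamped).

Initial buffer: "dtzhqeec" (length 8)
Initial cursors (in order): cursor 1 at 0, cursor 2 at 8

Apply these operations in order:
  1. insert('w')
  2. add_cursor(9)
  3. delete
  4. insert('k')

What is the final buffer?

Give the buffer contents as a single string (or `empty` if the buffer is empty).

After op 1 (insert('w')): buffer="wdtzhqeecw" (len 10), cursors c1@1 c2@10, authorship 1........2
After op 2 (add_cursor(9)): buffer="wdtzhqeecw" (len 10), cursors c1@1 c3@9 c2@10, authorship 1........2
After op 3 (delete): buffer="dtzhqee" (len 7), cursors c1@0 c2@7 c3@7, authorship .......
After op 4 (insert('k')): buffer="kdtzhqeekk" (len 10), cursors c1@1 c2@10 c3@10, authorship 1.......23

Answer: kdtzhqeekk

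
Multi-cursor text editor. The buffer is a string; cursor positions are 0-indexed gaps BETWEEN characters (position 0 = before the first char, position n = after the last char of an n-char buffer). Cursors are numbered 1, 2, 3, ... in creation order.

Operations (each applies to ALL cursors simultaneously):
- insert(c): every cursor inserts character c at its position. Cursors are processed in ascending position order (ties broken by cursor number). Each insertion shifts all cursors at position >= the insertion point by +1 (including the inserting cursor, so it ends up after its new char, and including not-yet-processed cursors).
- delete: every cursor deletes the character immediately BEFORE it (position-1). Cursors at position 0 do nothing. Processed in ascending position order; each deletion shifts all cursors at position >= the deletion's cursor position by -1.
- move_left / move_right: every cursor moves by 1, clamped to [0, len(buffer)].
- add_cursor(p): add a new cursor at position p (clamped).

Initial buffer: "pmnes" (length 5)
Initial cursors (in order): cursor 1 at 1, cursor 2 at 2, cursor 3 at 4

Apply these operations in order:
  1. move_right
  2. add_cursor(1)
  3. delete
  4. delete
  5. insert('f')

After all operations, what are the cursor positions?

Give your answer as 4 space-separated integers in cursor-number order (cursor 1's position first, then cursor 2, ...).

Answer: 4 4 4 4

Derivation:
After op 1 (move_right): buffer="pmnes" (len 5), cursors c1@2 c2@3 c3@5, authorship .....
After op 2 (add_cursor(1)): buffer="pmnes" (len 5), cursors c4@1 c1@2 c2@3 c3@5, authorship .....
After op 3 (delete): buffer="e" (len 1), cursors c1@0 c2@0 c4@0 c3@1, authorship .
After op 4 (delete): buffer="" (len 0), cursors c1@0 c2@0 c3@0 c4@0, authorship 
After op 5 (insert('f')): buffer="ffff" (len 4), cursors c1@4 c2@4 c3@4 c4@4, authorship 1234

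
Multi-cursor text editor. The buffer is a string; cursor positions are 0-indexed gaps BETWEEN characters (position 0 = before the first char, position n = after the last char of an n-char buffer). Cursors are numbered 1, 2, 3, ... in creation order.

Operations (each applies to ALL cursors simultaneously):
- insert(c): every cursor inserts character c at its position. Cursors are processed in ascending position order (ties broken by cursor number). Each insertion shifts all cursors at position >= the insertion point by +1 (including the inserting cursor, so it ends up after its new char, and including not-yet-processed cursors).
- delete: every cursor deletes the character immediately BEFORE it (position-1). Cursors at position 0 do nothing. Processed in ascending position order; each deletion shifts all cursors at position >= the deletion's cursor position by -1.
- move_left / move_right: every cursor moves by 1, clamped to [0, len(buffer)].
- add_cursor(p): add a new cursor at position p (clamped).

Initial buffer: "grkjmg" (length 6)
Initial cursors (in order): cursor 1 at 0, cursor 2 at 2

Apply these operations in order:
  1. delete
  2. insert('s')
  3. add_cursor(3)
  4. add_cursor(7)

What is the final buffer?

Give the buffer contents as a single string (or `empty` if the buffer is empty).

After op 1 (delete): buffer="gkjmg" (len 5), cursors c1@0 c2@1, authorship .....
After op 2 (insert('s')): buffer="sgskjmg" (len 7), cursors c1@1 c2@3, authorship 1.2....
After op 3 (add_cursor(3)): buffer="sgskjmg" (len 7), cursors c1@1 c2@3 c3@3, authorship 1.2....
After op 4 (add_cursor(7)): buffer="sgskjmg" (len 7), cursors c1@1 c2@3 c3@3 c4@7, authorship 1.2....

Answer: sgskjmg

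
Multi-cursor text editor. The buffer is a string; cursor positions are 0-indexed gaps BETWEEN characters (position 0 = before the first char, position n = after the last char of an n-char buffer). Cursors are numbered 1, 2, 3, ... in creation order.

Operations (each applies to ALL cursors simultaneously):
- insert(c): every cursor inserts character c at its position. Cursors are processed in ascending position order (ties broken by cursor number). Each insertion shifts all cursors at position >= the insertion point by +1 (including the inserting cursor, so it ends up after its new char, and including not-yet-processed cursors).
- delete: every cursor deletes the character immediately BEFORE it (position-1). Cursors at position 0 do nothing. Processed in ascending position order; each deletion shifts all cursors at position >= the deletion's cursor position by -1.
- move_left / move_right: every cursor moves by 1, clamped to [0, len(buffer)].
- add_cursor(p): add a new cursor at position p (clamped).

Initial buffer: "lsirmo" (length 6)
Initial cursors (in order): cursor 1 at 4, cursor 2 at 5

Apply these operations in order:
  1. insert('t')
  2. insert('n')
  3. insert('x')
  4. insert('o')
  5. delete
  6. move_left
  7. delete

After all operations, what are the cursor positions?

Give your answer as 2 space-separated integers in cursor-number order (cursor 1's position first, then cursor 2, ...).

Answer: 5 8

Derivation:
After op 1 (insert('t')): buffer="lsirtmto" (len 8), cursors c1@5 c2@7, authorship ....1.2.
After op 2 (insert('n')): buffer="lsirtnmtno" (len 10), cursors c1@6 c2@9, authorship ....11.22.
After op 3 (insert('x')): buffer="lsirtnxmtnxo" (len 12), cursors c1@7 c2@11, authorship ....111.222.
After op 4 (insert('o')): buffer="lsirtnxomtnxoo" (len 14), cursors c1@8 c2@13, authorship ....1111.2222.
After op 5 (delete): buffer="lsirtnxmtnxo" (len 12), cursors c1@7 c2@11, authorship ....111.222.
After op 6 (move_left): buffer="lsirtnxmtnxo" (len 12), cursors c1@6 c2@10, authorship ....111.222.
After op 7 (delete): buffer="lsirtxmtxo" (len 10), cursors c1@5 c2@8, authorship ....11.22.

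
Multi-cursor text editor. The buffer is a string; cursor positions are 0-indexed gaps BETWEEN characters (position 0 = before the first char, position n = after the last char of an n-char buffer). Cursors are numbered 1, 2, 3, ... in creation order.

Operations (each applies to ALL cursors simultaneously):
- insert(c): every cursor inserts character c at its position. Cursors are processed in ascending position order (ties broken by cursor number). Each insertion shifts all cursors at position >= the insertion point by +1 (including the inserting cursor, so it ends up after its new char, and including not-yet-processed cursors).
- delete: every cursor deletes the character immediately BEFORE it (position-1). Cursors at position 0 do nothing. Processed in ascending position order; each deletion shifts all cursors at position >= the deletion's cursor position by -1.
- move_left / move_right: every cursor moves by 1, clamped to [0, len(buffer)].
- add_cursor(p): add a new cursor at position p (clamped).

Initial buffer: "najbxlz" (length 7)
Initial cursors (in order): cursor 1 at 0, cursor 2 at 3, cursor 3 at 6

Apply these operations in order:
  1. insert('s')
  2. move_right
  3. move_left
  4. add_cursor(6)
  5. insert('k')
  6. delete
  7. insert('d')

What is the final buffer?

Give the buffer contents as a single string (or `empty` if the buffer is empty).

Answer: sdnajsdbdxlsdz

Derivation:
After op 1 (insert('s')): buffer="snajsbxlsz" (len 10), cursors c1@1 c2@5 c3@9, authorship 1...2...3.
After op 2 (move_right): buffer="snajsbxlsz" (len 10), cursors c1@2 c2@6 c3@10, authorship 1...2...3.
After op 3 (move_left): buffer="snajsbxlsz" (len 10), cursors c1@1 c2@5 c3@9, authorship 1...2...3.
After op 4 (add_cursor(6)): buffer="snajsbxlsz" (len 10), cursors c1@1 c2@5 c4@6 c3@9, authorship 1...2...3.
After op 5 (insert('k')): buffer="sknajskbkxlskz" (len 14), cursors c1@2 c2@7 c4@9 c3@13, authorship 11...22.4..33.
After op 6 (delete): buffer="snajsbxlsz" (len 10), cursors c1@1 c2@5 c4@6 c3@9, authorship 1...2...3.
After op 7 (insert('d')): buffer="sdnajsdbdxlsdz" (len 14), cursors c1@2 c2@7 c4@9 c3@13, authorship 11...22.4..33.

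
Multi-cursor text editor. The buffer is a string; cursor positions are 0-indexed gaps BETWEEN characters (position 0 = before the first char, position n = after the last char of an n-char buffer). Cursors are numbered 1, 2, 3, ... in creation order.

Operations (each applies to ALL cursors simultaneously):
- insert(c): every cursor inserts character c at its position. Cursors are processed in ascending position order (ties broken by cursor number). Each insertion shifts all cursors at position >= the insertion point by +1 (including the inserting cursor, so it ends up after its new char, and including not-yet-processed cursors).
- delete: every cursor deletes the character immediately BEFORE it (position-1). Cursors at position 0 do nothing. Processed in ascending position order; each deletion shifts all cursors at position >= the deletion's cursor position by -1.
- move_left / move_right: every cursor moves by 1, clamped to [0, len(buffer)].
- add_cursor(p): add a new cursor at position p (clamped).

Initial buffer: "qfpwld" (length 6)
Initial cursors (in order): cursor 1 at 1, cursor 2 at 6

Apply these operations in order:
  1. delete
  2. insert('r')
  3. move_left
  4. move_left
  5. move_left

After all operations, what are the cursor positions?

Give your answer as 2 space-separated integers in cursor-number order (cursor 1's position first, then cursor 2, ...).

Answer: 0 3

Derivation:
After op 1 (delete): buffer="fpwl" (len 4), cursors c1@0 c2@4, authorship ....
After op 2 (insert('r')): buffer="rfpwlr" (len 6), cursors c1@1 c2@6, authorship 1....2
After op 3 (move_left): buffer="rfpwlr" (len 6), cursors c1@0 c2@5, authorship 1....2
After op 4 (move_left): buffer="rfpwlr" (len 6), cursors c1@0 c2@4, authorship 1....2
After op 5 (move_left): buffer="rfpwlr" (len 6), cursors c1@0 c2@3, authorship 1....2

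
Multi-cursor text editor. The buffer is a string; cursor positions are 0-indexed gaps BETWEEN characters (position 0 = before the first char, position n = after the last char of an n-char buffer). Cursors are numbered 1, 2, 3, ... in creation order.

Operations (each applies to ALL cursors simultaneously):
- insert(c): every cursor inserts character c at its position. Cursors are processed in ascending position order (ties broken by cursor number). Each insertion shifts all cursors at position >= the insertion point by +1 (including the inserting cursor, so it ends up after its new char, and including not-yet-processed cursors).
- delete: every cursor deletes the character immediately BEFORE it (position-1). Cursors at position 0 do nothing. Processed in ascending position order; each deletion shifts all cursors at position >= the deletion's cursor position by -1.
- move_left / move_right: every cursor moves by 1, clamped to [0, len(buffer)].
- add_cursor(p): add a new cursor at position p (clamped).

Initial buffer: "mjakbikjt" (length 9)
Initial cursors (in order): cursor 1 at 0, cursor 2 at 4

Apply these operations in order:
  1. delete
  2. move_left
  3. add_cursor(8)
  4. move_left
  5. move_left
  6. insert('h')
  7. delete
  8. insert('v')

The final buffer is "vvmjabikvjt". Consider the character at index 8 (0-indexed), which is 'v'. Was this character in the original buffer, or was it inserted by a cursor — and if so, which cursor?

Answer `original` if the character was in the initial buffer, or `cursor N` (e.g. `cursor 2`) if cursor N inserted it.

Answer: cursor 3

Derivation:
After op 1 (delete): buffer="mjabikjt" (len 8), cursors c1@0 c2@3, authorship ........
After op 2 (move_left): buffer="mjabikjt" (len 8), cursors c1@0 c2@2, authorship ........
After op 3 (add_cursor(8)): buffer="mjabikjt" (len 8), cursors c1@0 c2@2 c3@8, authorship ........
After op 4 (move_left): buffer="mjabikjt" (len 8), cursors c1@0 c2@1 c3@7, authorship ........
After op 5 (move_left): buffer="mjabikjt" (len 8), cursors c1@0 c2@0 c3@6, authorship ........
After op 6 (insert('h')): buffer="hhmjabikhjt" (len 11), cursors c1@2 c2@2 c3@9, authorship 12......3..
After op 7 (delete): buffer="mjabikjt" (len 8), cursors c1@0 c2@0 c3@6, authorship ........
After op 8 (insert('v')): buffer="vvmjabikvjt" (len 11), cursors c1@2 c2@2 c3@9, authorship 12......3..
Authorship (.=original, N=cursor N): 1 2 . . . . . . 3 . .
Index 8: author = 3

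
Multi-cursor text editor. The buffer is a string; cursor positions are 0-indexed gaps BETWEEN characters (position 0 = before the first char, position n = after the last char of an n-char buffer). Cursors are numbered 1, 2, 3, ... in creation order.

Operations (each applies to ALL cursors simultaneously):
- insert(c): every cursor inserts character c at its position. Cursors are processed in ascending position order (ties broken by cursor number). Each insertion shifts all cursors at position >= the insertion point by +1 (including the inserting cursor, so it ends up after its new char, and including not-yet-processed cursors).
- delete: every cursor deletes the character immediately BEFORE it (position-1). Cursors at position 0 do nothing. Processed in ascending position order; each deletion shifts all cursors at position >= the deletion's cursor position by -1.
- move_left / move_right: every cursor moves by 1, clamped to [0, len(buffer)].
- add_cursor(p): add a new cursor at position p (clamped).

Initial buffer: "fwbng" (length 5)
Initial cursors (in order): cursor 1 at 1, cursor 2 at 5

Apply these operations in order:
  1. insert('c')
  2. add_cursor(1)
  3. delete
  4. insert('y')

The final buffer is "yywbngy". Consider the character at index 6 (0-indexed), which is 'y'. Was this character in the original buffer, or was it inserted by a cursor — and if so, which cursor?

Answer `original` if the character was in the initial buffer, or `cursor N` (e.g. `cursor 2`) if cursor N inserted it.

Answer: cursor 2

Derivation:
After op 1 (insert('c')): buffer="fcwbngc" (len 7), cursors c1@2 c2@7, authorship .1....2
After op 2 (add_cursor(1)): buffer="fcwbngc" (len 7), cursors c3@1 c1@2 c2@7, authorship .1....2
After op 3 (delete): buffer="wbng" (len 4), cursors c1@0 c3@0 c2@4, authorship ....
After op 4 (insert('y')): buffer="yywbngy" (len 7), cursors c1@2 c3@2 c2@7, authorship 13....2
Authorship (.=original, N=cursor N): 1 3 . . . . 2
Index 6: author = 2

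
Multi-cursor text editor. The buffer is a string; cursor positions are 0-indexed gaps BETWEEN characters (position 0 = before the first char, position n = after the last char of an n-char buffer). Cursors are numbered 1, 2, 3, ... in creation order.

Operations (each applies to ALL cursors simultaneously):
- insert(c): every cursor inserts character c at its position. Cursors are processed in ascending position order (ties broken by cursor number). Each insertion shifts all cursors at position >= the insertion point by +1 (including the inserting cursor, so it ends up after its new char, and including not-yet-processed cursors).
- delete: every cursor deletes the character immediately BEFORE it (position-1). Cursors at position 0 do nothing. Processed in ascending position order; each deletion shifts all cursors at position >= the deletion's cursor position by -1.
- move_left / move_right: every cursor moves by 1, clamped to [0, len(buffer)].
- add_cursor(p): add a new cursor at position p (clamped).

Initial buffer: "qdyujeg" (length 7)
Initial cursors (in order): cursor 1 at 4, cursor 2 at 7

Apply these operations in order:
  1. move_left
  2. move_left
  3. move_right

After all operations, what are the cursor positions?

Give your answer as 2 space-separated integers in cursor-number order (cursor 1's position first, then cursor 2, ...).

After op 1 (move_left): buffer="qdyujeg" (len 7), cursors c1@3 c2@6, authorship .......
After op 2 (move_left): buffer="qdyujeg" (len 7), cursors c1@2 c2@5, authorship .......
After op 3 (move_right): buffer="qdyujeg" (len 7), cursors c1@3 c2@6, authorship .......

Answer: 3 6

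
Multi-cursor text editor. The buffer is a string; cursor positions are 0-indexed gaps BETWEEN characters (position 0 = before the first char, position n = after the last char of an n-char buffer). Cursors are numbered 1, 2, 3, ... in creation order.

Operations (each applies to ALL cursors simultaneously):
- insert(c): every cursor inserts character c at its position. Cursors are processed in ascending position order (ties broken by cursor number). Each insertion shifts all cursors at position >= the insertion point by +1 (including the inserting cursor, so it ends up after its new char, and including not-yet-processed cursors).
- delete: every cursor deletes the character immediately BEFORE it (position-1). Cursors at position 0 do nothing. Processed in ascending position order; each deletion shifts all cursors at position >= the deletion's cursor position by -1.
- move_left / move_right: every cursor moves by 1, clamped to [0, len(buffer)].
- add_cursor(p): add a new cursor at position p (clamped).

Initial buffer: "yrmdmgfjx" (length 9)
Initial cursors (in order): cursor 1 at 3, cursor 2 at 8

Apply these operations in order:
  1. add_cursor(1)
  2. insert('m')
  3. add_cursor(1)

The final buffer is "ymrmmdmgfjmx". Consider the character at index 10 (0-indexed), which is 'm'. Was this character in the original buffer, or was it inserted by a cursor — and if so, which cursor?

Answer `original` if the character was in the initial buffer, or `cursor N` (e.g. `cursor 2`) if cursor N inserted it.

Answer: cursor 2

Derivation:
After op 1 (add_cursor(1)): buffer="yrmdmgfjx" (len 9), cursors c3@1 c1@3 c2@8, authorship .........
After op 2 (insert('m')): buffer="ymrmmdmgfjmx" (len 12), cursors c3@2 c1@5 c2@11, authorship .3..1.....2.
After op 3 (add_cursor(1)): buffer="ymrmmdmgfjmx" (len 12), cursors c4@1 c3@2 c1@5 c2@11, authorship .3..1.....2.
Authorship (.=original, N=cursor N): . 3 . . 1 . . . . . 2 .
Index 10: author = 2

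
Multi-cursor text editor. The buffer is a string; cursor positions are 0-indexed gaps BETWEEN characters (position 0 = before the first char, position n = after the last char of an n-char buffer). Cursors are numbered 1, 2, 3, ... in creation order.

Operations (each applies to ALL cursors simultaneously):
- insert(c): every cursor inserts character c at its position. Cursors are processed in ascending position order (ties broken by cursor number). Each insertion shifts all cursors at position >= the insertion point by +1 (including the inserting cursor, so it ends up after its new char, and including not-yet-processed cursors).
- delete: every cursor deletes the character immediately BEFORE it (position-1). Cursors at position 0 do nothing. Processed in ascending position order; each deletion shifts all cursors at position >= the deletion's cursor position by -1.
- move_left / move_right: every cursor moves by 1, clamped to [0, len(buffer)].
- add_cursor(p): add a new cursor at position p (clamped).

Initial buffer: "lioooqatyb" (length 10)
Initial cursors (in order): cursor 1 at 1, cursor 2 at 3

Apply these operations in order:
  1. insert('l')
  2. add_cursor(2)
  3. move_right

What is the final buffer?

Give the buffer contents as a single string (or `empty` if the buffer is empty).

Answer: lliolooqatyb

Derivation:
After op 1 (insert('l')): buffer="lliolooqatyb" (len 12), cursors c1@2 c2@5, authorship .1..2.......
After op 2 (add_cursor(2)): buffer="lliolooqatyb" (len 12), cursors c1@2 c3@2 c2@5, authorship .1..2.......
After op 3 (move_right): buffer="lliolooqatyb" (len 12), cursors c1@3 c3@3 c2@6, authorship .1..2.......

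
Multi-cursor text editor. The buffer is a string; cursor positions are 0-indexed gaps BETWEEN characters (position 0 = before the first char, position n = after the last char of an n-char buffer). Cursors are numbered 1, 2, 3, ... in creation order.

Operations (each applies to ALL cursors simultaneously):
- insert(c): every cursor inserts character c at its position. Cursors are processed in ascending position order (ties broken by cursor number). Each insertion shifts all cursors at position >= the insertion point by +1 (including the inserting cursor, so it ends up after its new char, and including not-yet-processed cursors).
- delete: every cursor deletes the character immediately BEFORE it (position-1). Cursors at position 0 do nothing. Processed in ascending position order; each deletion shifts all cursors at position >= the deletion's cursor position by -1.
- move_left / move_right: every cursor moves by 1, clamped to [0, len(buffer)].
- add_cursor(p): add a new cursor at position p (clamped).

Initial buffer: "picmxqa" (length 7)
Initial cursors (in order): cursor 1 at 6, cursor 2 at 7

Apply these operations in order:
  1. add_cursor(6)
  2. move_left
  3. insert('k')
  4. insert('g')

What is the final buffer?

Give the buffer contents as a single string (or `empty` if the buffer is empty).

Answer: picmxkkggqkga

Derivation:
After op 1 (add_cursor(6)): buffer="picmxqa" (len 7), cursors c1@6 c3@6 c2@7, authorship .......
After op 2 (move_left): buffer="picmxqa" (len 7), cursors c1@5 c3@5 c2@6, authorship .......
After op 3 (insert('k')): buffer="picmxkkqka" (len 10), cursors c1@7 c3@7 c2@9, authorship .....13.2.
After op 4 (insert('g')): buffer="picmxkkggqkga" (len 13), cursors c1@9 c3@9 c2@12, authorship .....1313.22.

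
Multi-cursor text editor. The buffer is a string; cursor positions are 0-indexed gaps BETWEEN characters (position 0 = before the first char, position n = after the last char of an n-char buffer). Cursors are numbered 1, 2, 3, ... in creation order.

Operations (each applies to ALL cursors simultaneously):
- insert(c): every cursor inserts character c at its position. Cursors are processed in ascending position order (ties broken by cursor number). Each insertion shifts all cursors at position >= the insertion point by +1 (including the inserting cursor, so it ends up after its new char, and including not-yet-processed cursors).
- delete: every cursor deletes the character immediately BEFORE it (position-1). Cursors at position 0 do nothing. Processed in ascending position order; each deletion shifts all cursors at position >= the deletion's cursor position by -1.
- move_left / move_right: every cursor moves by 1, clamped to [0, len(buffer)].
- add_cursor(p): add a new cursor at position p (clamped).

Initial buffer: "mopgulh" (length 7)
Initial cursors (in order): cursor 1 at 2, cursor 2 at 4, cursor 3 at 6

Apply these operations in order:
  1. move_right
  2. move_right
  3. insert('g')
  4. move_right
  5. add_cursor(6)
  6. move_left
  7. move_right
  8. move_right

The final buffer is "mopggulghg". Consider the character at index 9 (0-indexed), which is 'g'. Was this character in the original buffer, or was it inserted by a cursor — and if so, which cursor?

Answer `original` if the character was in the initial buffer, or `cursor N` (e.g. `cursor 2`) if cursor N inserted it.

Answer: cursor 3

Derivation:
After op 1 (move_right): buffer="mopgulh" (len 7), cursors c1@3 c2@5 c3@7, authorship .......
After op 2 (move_right): buffer="mopgulh" (len 7), cursors c1@4 c2@6 c3@7, authorship .......
After op 3 (insert('g')): buffer="mopggulghg" (len 10), cursors c1@5 c2@8 c3@10, authorship ....1..2.3
After op 4 (move_right): buffer="mopggulghg" (len 10), cursors c1@6 c2@9 c3@10, authorship ....1..2.3
After op 5 (add_cursor(6)): buffer="mopggulghg" (len 10), cursors c1@6 c4@6 c2@9 c3@10, authorship ....1..2.3
After op 6 (move_left): buffer="mopggulghg" (len 10), cursors c1@5 c4@5 c2@8 c3@9, authorship ....1..2.3
After op 7 (move_right): buffer="mopggulghg" (len 10), cursors c1@6 c4@6 c2@9 c3@10, authorship ....1..2.3
After op 8 (move_right): buffer="mopggulghg" (len 10), cursors c1@7 c4@7 c2@10 c3@10, authorship ....1..2.3
Authorship (.=original, N=cursor N): . . . . 1 . . 2 . 3
Index 9: author = 3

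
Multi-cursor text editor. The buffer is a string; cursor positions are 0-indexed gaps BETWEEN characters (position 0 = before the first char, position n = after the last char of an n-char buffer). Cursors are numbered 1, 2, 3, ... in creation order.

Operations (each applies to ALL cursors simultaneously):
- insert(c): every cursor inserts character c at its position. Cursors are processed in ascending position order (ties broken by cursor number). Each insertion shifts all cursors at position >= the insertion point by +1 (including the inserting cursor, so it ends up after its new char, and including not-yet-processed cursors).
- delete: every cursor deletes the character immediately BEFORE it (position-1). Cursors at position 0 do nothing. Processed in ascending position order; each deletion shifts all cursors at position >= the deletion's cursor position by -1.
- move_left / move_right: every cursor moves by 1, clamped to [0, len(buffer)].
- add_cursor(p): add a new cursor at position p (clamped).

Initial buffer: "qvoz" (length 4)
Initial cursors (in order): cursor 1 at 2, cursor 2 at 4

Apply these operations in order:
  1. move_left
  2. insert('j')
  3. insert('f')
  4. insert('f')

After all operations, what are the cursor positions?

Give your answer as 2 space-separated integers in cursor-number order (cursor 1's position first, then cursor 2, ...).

Answer: 4 9

Derivation:
After op 1 (move_left): buffer="qvoz" (len 4), cursors c1@1 c2@3, authorship ....
After op 2 (insert('j')): buffer="qjvojz" (len 6), cursors c1@2 c2@5, authorship .1..2.
After op 3 (insert('f')): buffer="qjfvojfz" (len 8), cursors c1@3 c2@7, authorship .11..22.
After op 4 (insert('f')): buffer="qjffvojffz" (len 10), cursors c1@4 c2@9, authorship .111..222.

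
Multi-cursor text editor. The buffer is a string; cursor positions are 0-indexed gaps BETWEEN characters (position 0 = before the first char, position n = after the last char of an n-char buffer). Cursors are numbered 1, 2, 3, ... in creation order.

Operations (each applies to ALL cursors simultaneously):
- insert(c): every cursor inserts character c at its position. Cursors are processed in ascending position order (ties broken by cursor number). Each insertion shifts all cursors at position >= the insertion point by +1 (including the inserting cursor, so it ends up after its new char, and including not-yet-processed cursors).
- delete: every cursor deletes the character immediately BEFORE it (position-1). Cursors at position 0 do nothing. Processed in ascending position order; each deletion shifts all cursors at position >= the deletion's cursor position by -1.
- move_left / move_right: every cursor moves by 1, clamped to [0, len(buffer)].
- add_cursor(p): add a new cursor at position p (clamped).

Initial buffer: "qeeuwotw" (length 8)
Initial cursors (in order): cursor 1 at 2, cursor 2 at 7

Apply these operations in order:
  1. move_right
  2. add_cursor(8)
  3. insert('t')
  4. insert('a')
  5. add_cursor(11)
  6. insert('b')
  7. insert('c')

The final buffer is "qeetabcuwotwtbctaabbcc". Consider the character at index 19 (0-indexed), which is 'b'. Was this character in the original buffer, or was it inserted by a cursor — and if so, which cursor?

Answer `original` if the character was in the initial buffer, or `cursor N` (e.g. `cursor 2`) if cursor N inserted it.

Answer: cursor 3

Derivation:
After op 1 (move_right): buffer="qeeuwotw" (len 8), cursors c1@3 c2@8, authorship ........
After op 2 (add_cursor(8)): buffer="qeeuwotw" (len 8), cursors c1@3 c2@8 c3@8, authorship ........
After op 3 (insert('t')): buffer="qeetuwotwtt" (len 11), cursors c1@4 c2@11 c3@11, authorship ...1.....23
After op 4 (insert('a')): buffer="qeetauwotwttaa" (len 14), cursors c1@5 c2@14 c3@14, authorship ...11.....2323
After op 5 (add_cursor(11)): buffer="qeetauwotwttaa" (len 14), cursors c1@5 c4@11 c2@14 c3@14, authorship ...11.....2323
After op 6 (insert('b')): buffer="qeetabuwotwtbtaabb" (len 18), cursors c1@6 c4@13 c2@18 c3@18, authorship ...111.....2432323
After op 7 (insert('c')): buffer="qeetabcuwotwtbctaabbcc" (len 22), cursors c1@7 c4@15 c2@22 c3@22, authorship ...1111.....2443232323
Authorship (.=original, N=cursor N): . . . 1 1 1 1 . . . . . 2 4 4 3 2 3 2 3 2 3
Index 19: author = 3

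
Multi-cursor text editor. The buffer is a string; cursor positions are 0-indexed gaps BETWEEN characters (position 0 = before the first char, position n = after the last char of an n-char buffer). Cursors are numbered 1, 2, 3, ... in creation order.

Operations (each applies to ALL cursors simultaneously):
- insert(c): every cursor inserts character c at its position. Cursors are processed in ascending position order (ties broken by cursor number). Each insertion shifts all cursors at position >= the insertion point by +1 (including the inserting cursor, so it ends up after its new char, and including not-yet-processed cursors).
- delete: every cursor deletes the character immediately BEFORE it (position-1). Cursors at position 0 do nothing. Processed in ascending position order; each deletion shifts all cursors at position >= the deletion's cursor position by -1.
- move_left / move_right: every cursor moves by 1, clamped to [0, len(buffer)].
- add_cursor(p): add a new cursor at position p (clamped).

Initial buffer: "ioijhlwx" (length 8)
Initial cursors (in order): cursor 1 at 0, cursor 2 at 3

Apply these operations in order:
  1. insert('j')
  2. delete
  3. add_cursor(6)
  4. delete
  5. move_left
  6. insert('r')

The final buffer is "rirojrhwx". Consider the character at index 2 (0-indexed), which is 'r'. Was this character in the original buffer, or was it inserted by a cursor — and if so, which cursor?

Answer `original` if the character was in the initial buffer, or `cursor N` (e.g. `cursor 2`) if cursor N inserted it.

After op 1 (insert('j')): buffer="jioijjhlwx" (len 10), cursors c1@1 c2@5, authorship 1...2.....
After op 2 (delete): buffer="ioijhlwx" (len 8), cursors c1@0 c2@3, authorship ........
After op 3 (add_cursor(6)): buffer="ioijhlwx" (len 8), cursors c1@0 c2@3 c3@6, authorship ........
After op 4 (delete): buffer="iojhwx" (len 6), cursors c1@0 c2@2 c3@4, authorship ......
After op 5 (move_left): buffer="iojhwx" (len 6), cursors c1@0 c2@1 c3@3, authorship ......
After op 6 (insert('r')): buffer="rirojrhwx" (len 9), cursors c1@1 c2@3 c3@6, authorship 1.2..3...
Authorship (.=original, N=cursor N): 1 . 2 . . 3 . . .
Index 2: author = 2

Answer: cursor 2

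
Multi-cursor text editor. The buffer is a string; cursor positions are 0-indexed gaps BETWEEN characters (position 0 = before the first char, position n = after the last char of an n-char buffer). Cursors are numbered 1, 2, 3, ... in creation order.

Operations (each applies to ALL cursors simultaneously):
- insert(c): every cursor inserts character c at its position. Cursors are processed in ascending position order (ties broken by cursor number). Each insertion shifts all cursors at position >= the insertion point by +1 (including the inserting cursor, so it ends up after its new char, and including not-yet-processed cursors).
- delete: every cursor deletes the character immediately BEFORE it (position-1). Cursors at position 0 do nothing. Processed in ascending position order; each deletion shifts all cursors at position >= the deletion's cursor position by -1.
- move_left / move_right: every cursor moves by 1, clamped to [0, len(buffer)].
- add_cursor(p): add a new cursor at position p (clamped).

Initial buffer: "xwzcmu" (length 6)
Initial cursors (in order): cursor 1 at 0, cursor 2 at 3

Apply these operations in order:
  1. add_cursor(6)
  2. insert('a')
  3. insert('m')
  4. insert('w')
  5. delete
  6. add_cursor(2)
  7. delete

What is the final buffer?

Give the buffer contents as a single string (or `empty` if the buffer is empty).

After op 1 (add_cursor(6)): buffer="xwzcmu" (len 6), cursors c1@0 c2@3 c3@6, authorship ......
After op 2 (insert('a')): buffer="axwzacmua" (len 9), cursors c1@1 c2@5 c3@9, authorship 1...2...3
After op 3 (insert('m')): buffer="amxwzamcmuam" (len 12), cursors c1@2 c2@7 c3@12, authorship 11...22...33
After op 4 (insert('w')): buffer="amwxwzamwcmuamw" (len 15), cursors c1@3 c2@9 c3@15, authorship 111...222...333
After op 5 (delete): buffer="amxwzamcmuam" (len 12), cursors c1@2 c2@7 c3@12, authorship 11...22...33
After op 6 (add_cursor(2)): buffer="amxwzamcmuam" (len 12), cursors c1@2 c4@2 c2@7 c3@12, authorship 11...22...33
After op 7 (delete): buffer="xwzacmua" (len 8), cursors c1@0 c4@0 c2@4 c3@8, authorship ...2...3

Answer: xwzacmua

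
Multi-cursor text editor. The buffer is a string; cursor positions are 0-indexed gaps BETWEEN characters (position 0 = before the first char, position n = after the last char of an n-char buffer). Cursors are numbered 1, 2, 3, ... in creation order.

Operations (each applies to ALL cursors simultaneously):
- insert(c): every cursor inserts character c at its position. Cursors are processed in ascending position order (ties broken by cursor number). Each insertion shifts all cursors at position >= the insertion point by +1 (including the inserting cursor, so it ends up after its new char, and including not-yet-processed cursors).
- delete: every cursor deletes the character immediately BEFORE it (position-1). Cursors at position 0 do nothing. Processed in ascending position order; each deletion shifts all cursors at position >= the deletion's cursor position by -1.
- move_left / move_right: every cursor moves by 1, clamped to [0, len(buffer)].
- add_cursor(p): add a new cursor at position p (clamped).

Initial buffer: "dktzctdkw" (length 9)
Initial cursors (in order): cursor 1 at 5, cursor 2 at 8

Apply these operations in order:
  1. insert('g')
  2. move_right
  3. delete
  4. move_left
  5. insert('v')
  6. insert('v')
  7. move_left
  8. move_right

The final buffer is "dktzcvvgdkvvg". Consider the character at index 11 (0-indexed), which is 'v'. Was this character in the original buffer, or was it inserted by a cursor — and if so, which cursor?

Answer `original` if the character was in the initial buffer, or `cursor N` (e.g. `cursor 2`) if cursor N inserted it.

After op 1 (insert('g')): buffer="dktzcgtdkgw" (len 11), cursors c1@6 c2@10, authorship .....1...2.
After op 2 (move_right): buffer="dktzcgtdkgw" (len 11), cursors c1@7 c2@11, authorship .....1...2.
After op 3 (delete): buffer="dktzcgdkg" (len 9), cursors c1@6 c2@9, authorship .....1..2
After op 4 (move_left): buffer="dktzcgdkg" (len 9), cursors c1@5 c2@8, authorship .....1..2
After op 5 (insert('v')): buffer="dktzcvgdkvg" (len 11), cursors c1@6 c2@10, authorship .....11..22
After op 6 (insert('v')): buffer="dktzcvvgdkvvg" (len 13), cursors c1@7 c2@12, authorship .....111..222
After op 7 (move_left): buffer="dktzcvvgdkvvg" (len 13), cursors c1@6 c2@11, authorship .....111..222
After op 8 (move_right): buffer="dktzcvvgdkvvg" (len 13), cursors c1@7 c2@12, authorship .....111..222
Authorship (.=original, N=cursor N): . . . . . 1 1 1 . . 2 2 2
Index 11: author = 2

Answer: cursor 2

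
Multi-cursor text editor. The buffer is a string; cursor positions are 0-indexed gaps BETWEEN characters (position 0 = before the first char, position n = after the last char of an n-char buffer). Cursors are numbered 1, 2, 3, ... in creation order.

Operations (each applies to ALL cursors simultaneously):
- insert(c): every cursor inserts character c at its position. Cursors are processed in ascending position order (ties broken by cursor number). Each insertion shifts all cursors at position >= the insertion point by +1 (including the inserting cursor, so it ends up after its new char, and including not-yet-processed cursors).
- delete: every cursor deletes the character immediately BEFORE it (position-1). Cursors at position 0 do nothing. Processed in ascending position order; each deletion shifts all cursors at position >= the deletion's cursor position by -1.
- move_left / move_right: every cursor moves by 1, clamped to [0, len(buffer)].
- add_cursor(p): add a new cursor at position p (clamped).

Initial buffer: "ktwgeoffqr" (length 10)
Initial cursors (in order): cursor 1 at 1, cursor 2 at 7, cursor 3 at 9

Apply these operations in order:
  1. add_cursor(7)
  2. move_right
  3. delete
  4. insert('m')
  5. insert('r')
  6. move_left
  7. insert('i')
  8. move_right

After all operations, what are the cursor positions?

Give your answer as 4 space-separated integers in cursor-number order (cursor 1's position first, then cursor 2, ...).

After op 1 (add_cursor(7)): buffer="ktwgeoffqr" (len 10), cursors c1@1 c2@7 c4@7 c3@9, authorship ..........
After op 2 (move_right): buffer="ktwgeoffqr" (len 10), cursors c1@2 c2@8 c4@8 c3@10, authorship ..........
After op 3 (delete): buffer="kwgeoq" (len 6), cursors c1@1 c2@5 c4@5 c3@6, authorship ......
After op 4 (insert('m')): buffer="kmwgeommqm" (len 10), cursors c1@2 c2@8 c4@8 c3@10, authorship .1....24.3
After op 5 (insert('r')): buffer="kmrwgeommrrqmr" (len 14), cursors c1@3 c2@11 c4@11 c3@14, authorship .11....2424.33
After op 6 (move_left): buffer="kmrwgeommrrqmr" (len 14), cursors c1@2 c2@10 c4@10 c3@13, authorship .11....2424.33
After op 7 (insert('i')): buffer="kmirwgeommriirqmir" (len 18), cursors c1@3 c2@13 c4@13 c3@17, authorship .111....242244.333
After op 8 (move_right): buffer="kmirwgeommriirqmir" (len 18), cursors c1@4 c2@14 c4@14 c3@18, authorship .111....242244.333

Answer: 4 14 18 14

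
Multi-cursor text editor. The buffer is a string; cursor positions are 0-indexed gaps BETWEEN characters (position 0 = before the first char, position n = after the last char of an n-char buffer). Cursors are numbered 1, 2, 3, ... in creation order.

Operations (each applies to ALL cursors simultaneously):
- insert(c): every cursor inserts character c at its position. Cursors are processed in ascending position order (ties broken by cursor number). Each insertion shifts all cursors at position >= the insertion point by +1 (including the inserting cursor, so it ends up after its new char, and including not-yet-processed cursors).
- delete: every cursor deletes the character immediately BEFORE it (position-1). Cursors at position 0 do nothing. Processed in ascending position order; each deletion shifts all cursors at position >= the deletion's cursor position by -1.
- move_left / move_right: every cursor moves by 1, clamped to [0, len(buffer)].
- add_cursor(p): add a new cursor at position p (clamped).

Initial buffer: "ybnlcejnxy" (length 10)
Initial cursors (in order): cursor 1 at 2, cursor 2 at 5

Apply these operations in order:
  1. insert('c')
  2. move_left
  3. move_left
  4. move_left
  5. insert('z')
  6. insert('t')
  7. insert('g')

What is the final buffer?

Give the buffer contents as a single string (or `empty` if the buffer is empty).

Answer: ztgybcnztglccejnxy

Derivation:
After op 1 (insert('c')): buffer="ybcnlccejnxy" (len 12), cursors c1@3 c2@7, authorship ..1...2.....
After op 2 (move_left): buffer="ybcnlccejnxy" (len 12), cursors c1@2 c2@6, authorship ..1...2.....
After op 3 (move_left): buffer="ybcnlccejnxy" (len 12), cursors c1@1 c2@5, authorship ..1...2.....
After op 4 (move_left): buffer="ybcnlccejnxy" (len 12), cursors c1@0 c2@4, authorship ..1...2.....
After op 5 (insert('z')): buffer="zybcnzlccejnxy" (len 14), cursors c1@1 c2@6, authorship 1..1.2..2.....
After op 6 (insert('t')): buffer="ztybcnztlccejnxy" (len 16), cursors c1@2 c2@8, authorship 11..1.22..2.....
After op 7 (insert('g')): buffer="ztgybcnztglccejnxy" (len 18), cursors c1@3 c2@10, authorship 111..1.222..2.....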